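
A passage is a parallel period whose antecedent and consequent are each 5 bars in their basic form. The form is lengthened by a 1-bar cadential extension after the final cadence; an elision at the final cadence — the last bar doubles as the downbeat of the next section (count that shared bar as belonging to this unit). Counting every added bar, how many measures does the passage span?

Basic parallel period: 5 + 5 = 10 bars.
10 (basic form) + 1 (cadential extension) = 11.
The elision shares a bar with the next section but does not change this unit's count.

11 measures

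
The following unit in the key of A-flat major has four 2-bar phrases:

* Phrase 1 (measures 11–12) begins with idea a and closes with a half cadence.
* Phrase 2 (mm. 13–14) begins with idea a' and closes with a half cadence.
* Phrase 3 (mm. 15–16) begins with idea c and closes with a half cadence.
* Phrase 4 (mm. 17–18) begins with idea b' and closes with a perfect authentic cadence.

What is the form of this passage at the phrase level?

Four phrases in two halves: the first half (mm. 11–14) ends with a half cadence, the second (mm. 15–18) with a perfect authentic cadence — a large antecedent–consequent pair, i.e. a double period.
Phrase 3 begins with different material from phrase 1, making it contrasting.

contrasting double period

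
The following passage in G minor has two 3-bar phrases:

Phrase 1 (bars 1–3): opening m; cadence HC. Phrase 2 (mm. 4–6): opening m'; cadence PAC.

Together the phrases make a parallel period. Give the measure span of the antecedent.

measures 1–3

The phrase ending with the weaker cadence (half cadence) is the antecedent; the one ending more conclusively (perfect authentic cadence) is the consequent. The antecedent is measures 1–3.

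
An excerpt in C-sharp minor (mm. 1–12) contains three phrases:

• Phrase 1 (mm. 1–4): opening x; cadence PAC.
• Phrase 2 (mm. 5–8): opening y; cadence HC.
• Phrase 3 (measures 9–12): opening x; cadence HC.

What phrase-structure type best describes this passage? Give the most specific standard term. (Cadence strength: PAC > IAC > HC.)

The final phrase closes with a half cadence, which is not stronger than the preceding half cadence; the 3 phrases lack an overall antecedent–consequent design and so form a phrase group.

phrase group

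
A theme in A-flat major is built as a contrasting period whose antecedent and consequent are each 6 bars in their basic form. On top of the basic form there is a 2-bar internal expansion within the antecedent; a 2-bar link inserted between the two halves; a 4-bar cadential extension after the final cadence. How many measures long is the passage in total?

Basic contrasting period: 6 + 6 = 12 bars.
12 (basic form) + 2 (internal expansion) + 2 (link) + 4 (cadential extension) = 20.

20 measures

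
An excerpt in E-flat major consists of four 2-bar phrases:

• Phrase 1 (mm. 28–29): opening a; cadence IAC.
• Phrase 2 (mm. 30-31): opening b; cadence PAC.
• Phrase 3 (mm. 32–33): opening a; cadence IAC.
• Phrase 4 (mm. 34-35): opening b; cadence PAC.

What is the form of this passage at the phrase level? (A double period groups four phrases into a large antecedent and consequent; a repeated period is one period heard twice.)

The cadence pattern IAC–PAC–IAC–PAC is weak–strong twice, and phrases 3–4 restate phrases 1–2: a period heard twice, not a double period (which would end weakly at phrase 2).

repeated period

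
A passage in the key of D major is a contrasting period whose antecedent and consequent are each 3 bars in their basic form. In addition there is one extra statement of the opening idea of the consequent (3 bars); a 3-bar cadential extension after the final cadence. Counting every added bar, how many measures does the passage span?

12 measures

Basic contrasting period: 3 + 3 = 6 bars.
6 (basic form) + 3 (extra statement) + 3 (cadential extension) = 12.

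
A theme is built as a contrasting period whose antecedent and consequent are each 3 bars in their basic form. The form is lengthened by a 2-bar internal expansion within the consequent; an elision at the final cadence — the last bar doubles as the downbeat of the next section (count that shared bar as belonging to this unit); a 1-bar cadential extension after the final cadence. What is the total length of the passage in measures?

9 measures

Basic contrasting period: 3 + 3 = 6 bars.
6 (basic form) + 2 (internal expansion) + 1 (cadential extension) = 9.
The elision shares a bar with the next section but does not change this unit's count.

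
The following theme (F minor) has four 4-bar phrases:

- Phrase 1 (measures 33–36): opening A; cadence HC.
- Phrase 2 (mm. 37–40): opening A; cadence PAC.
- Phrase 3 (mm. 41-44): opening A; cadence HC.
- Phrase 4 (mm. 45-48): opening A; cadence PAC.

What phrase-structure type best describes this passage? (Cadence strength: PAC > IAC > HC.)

The cadence pattern HC–PAC–HC–PAC is weak–strong twice, and phrases 3–4 restate phrases 1–2: a period heard twice, not a double period (which would end weakly at phrase 2).

repeated period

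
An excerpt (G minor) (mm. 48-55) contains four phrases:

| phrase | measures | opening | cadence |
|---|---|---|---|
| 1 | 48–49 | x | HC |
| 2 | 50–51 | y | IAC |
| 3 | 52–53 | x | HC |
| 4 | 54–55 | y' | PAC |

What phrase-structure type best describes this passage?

Four phrases in two halves: the first half (mm. 48-51) ends with an imperfect authentic cadence, the second (mm. 52–55) with a perfect authentic cadence — a large antecedent–consequent pair, i.e. a double period.
Phrase 3 begins with the same material as phrase 1, making it parallel.

parallel double period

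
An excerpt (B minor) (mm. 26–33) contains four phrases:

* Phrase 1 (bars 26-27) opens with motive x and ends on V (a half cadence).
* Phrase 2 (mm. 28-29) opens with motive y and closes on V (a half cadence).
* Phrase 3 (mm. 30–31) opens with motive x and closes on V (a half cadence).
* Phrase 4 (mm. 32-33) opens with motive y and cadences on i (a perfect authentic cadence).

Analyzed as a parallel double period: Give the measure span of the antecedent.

In a double period the four phrases pair into a large antecedent (phrases 1–2, ending half cadence) and a large consequent (phrases 3–4, ending perfect authentic cadence). The antecedent spans mm. 26–29.

measures 26–29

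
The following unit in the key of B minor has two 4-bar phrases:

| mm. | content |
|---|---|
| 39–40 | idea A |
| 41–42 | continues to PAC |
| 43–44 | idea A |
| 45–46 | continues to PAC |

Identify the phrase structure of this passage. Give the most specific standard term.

repeated phrase

Both phrases have the same opening (A) and the same cadence (perfect authentic cadence): the second is a restatement, not a consequent, so this is a repeated phrase rather than a period.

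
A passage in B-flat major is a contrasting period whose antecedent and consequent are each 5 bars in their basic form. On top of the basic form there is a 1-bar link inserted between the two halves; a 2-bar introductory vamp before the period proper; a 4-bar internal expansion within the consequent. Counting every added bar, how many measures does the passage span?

17 measures

Basic contrasting period: 5 + 5 = 10 bars.
10 (basic form) + 1 (link) + 2 (introduction) + 4 (internal expansion) = 17.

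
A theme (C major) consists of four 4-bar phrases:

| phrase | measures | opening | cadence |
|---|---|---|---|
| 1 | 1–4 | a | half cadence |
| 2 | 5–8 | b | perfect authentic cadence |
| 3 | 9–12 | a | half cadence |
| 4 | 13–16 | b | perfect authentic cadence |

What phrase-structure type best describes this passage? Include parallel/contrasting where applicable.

repeated period

The cadence pattern HC–PAC–HC–PAC is weak–strong twice, and phrases 3–4 restate phrases 1–2: a period heard twice, not a double period (which would end weakly at phrase 2).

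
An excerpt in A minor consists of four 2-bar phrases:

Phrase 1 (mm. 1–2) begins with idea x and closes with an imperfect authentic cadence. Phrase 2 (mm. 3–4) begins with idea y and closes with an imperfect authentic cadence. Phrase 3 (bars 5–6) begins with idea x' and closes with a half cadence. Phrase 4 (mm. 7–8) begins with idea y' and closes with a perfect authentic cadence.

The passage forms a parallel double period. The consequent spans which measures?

In a double period the four phrases pair into a large antecedent (phrases 1–2, ending imperfect authentic cadence) and a large consequent (phrases 3–4, ending perfect authentic cadence). The consequent spans measures 5–8.

measures 5–8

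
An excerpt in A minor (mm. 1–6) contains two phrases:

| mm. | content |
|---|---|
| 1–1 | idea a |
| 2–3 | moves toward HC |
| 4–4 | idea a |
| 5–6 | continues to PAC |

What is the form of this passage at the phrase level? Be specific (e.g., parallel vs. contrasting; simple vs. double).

Phrase 1 ends with a half cadence (weaker) and phrase 2 with a perfect authentic cadence (stronger): antecedent + consequent = a period.
The two phrases open with the same material (a / a), so the period is parallel.

parallel period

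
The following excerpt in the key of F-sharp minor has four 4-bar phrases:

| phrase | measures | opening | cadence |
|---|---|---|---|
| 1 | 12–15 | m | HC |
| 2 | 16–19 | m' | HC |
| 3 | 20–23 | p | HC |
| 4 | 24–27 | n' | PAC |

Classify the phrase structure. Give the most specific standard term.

contrasting double period

Four phrases in two halves: the first half (bars 12-19) ends with a half cadence, the second (mm. 20–27) with a perfect authentic cadence — a large antecedent–consequent pair, i.e. a double period.
Phrase 3 begins with different material from phrase 1, making it contrasting.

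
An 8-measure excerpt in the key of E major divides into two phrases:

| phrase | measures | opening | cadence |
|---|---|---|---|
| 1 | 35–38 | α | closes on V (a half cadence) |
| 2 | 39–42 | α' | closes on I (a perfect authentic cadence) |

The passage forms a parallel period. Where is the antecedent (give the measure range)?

measures 35–38

The antecedent is the phrase ending with the weaker cadence (half cadence, phrase 1) and the consequent the one ending more conclusively (perfect authentic cadence, phrase 2); the antecedent is mm. 35–38.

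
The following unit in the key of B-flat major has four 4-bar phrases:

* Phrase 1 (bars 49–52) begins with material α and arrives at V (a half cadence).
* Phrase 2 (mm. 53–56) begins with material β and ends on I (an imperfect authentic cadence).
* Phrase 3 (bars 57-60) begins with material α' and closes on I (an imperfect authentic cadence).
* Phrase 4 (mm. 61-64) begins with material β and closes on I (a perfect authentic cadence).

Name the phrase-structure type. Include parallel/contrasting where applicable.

parallel double period

Four phrases in two halves: the first half (mm. 49–56) ends with an imperfect authentic cadence, the second (bars 57–64) with a perfect authentic cadence — a large antecedent–consequent pair, i.e. a double period.
Phrase 3 begins with the same material as phrase 1, making it parallel.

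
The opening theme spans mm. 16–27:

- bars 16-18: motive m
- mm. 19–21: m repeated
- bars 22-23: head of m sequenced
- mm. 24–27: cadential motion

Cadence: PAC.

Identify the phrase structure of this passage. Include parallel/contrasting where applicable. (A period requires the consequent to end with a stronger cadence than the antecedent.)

sentence

Basic idea (mm. 16–18) + its repetition (mm. 19–21) form the presentation; fragmentation and cadence (measures 22–27) form the continuation — the 12-bar whole is a sentence.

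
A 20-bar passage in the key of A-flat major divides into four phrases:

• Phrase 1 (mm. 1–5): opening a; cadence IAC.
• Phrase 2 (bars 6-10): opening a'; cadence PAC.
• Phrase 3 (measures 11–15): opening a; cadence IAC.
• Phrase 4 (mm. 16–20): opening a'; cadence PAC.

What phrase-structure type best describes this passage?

repeated period

The cadence pattern IAC–PAC–IAC–PAC is weak–strong twice, and phrases 3–4 restate phrases 1–2: a period heard twice, not a double period (which would end weakly at phrase 2).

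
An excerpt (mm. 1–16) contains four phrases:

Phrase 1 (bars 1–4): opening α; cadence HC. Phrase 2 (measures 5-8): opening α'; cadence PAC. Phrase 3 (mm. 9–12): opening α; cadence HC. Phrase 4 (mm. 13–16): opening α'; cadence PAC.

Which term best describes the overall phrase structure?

The cadence pattern HC–PAC–HC–PAC is weak–strong twice, and phrases 3–4 restate phrases 1–2: a period heard twice, not a double period (which would end weakly at phrase 2).

repeated period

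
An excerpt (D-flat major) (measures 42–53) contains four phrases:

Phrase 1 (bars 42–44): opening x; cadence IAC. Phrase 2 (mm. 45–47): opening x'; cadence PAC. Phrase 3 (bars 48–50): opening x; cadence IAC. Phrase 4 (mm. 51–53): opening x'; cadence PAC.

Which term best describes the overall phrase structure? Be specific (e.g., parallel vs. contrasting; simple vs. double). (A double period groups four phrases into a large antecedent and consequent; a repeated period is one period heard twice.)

The cadence pattern IAC–PAC–IAC–PAC is weak–strong twice, and phrases 3–4 restate phrases 1–2: a period heard twice, not a double period (which would end weakly at phrase 2).

repeated period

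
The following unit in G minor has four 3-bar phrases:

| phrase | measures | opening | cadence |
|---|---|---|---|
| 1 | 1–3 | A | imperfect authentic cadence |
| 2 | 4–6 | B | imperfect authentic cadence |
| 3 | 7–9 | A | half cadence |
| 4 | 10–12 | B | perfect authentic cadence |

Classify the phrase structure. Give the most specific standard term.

parallel double period

Four phrases in two halves: the first half (mm. 1–6) ends with an imperfect authentic cadence, the second (mm. 7–12) with a perfect authentic cadence — a large antecedent–consequent pair, i.e. a double period.
Phrase 3 begins with the same material as phrase 1, making it parallel.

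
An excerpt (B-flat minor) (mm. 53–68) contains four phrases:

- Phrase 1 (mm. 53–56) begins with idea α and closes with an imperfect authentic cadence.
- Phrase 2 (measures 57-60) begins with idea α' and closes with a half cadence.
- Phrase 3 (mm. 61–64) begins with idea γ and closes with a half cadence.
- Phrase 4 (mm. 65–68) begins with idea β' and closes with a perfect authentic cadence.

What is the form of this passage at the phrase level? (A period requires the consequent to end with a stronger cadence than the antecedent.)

contrasting double period

Four phrases in two halves: the first half (mm. 53–60) ends with a half cadence, the second (mm. 61–68) with a perfect authentic cadence — a large antecedent–consequent pair, i.e. a double period.
Phrase 3 begins with different material from phrase 1, making it contrasting.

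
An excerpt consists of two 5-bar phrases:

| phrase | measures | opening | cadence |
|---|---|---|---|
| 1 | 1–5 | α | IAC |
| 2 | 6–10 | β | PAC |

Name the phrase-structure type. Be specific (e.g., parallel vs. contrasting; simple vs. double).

Phrase 1 ends with an imperfect authentic cadence (weaker) and phrase 2 with a perfect authentic cadence (stronger): antecedent + consequent = a period.
The two phrases open with different material (α / β), so the period is contrasting.

contrasting period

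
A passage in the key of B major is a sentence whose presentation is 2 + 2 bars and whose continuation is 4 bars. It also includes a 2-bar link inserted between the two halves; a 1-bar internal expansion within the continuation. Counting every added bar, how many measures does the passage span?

Basic sentence: 2 + 2 + 4 = 8 bars.
8 (basic form) + 2 (link) + 1 (internal expansion) = 11.

11 measures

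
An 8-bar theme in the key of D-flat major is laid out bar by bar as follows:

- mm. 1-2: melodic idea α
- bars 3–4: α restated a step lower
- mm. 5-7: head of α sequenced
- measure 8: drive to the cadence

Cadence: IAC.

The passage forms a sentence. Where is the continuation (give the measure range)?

After the presentation (bars 1–4), the continuation covers the fragmentation through the cadence: bars 5-8.

measures 5–8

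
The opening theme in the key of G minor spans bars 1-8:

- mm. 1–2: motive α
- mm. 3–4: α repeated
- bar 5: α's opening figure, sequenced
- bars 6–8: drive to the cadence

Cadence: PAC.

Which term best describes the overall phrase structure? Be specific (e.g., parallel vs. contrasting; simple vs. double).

sentence

Basic idea (mm. 1–2) + its repetition (measures 3-4) form the presentation; fragmentation and cadence (mm. 5–8) form the continuation — the 8-bar whole is a sentence.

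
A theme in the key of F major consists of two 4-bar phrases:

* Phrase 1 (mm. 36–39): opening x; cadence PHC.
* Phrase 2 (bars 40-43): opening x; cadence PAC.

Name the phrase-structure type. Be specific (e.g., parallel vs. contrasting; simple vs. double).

Phrase 1 ends with a Phrygian half cadence (weaker) and phrase 2 with a perfect authentic cadence (stronger): antecedent + consequent = a period.
The two phrases open with the same material (x / x), so the period is parallel.

parallel period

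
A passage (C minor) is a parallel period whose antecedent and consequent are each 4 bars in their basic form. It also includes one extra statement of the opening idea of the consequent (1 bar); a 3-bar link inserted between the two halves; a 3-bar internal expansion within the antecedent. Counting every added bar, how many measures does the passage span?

15 measures

Basic parallel period: 4 + 4 = 8 bars.
8 (basic form) + 1 (extra statement) + 3 (link) + 3 (internal expansion) = 15.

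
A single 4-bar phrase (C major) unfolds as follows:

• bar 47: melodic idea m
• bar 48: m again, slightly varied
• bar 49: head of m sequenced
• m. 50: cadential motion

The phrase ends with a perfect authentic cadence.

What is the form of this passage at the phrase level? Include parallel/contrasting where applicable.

Basic idea (bar 47) + its repetition (m. 48) form the presentation; fragmentation and cadence (mm. 49-50) form the continuation — the 4-bar whole is a sentence.

sentence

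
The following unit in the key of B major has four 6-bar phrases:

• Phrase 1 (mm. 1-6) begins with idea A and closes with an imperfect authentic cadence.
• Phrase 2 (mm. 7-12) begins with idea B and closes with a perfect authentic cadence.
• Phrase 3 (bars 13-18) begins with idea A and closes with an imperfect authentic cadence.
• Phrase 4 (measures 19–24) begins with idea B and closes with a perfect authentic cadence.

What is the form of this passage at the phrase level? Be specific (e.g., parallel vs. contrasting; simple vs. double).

repeated period

The cadence pattern IAC–PAC–IAC–PAC is weak–strong twice, and phrases 3–4 restate phrases 1–2: a period heard twice, not a double period (which would end weakly at phrase 2).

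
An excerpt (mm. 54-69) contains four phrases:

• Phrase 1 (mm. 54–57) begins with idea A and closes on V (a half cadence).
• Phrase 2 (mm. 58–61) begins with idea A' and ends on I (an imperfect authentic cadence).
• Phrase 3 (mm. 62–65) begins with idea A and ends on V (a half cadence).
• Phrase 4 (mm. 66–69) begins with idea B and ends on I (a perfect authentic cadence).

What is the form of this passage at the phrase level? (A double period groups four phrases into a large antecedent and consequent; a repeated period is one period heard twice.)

parallel double period

Four phrases in two halves: the first half (mm. 54–61) ends with an imperfect authentic cadence, the second (bars 62-69) with a perfect authentic cadence — a large antecedent–consequent pair, i.e. a double period.
Phrase 3 begins with the same material as phrase 1, making it parallel.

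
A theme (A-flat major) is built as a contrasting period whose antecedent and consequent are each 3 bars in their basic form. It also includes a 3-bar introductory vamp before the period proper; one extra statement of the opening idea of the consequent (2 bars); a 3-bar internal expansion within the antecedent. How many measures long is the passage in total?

Basic contrasting period: 3 + 3 = 6 bars.
6 (basic form) + 3 (introduction) + 2 (extra statement) + 3 (internal expansion) = 14.

14 measures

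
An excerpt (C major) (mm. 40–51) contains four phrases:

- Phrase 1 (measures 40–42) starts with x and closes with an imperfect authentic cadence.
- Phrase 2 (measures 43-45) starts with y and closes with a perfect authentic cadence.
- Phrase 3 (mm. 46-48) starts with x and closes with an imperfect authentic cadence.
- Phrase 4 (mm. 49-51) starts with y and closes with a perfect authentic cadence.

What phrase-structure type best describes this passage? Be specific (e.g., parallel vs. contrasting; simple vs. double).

The cadence pattern IAC–PAC–IAC–PAC is weak–strong twice, and phrases 3–4 restate phrases 1–2: a period heard twice, not a double period (which would end weakly at phrase 2).

repeated period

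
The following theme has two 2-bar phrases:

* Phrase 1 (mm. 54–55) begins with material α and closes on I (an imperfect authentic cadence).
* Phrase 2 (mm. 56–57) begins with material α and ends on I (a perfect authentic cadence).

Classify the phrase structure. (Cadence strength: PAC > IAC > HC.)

parallel period

Phrase 1 ends with an imperfect authentic cadence (weaker) and phrase 2 with a perfect authentic cadence (stronger): antecedent + consequent = a period.
The two phrases open with the same material (α / α), so the period is parallel.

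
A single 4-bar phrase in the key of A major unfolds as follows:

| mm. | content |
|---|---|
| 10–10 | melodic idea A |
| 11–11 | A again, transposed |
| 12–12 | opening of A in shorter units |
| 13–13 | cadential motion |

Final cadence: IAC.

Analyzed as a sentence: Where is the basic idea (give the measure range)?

measures 10–10

The presentation of a sentence is the basic idea (m. 10) plus its repetition (bar 11); the basic idea is therefore measure 10.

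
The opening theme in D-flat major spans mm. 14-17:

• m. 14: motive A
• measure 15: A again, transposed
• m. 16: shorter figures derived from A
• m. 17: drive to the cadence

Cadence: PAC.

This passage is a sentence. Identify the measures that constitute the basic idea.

The presentation of a sentence is the basic idea (measure 14) plus its repetition (m. 15); the basic idea is therefore m. 14.

measures 14–14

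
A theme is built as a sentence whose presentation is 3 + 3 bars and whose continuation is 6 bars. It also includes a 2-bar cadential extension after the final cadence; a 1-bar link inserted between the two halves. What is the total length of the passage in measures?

15 measures

Basic sentence: 3 + 3 + 6 = 12 bars.
12 (basic form) + 2 (cadential extension) + 1 (link) = 15.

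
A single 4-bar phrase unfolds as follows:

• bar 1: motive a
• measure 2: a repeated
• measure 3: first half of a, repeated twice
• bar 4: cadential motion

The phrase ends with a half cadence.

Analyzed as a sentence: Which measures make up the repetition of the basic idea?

measures 2–2

The presentation of a sentence is the basic idea (bar 1) plus its repetition (m. 2); the repetition of the basic idea is therefore bar 2.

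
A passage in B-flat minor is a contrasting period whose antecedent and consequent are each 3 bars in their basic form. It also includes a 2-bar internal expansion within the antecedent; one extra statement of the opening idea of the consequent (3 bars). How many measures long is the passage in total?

11 measures

Basic contrasting period: 3 + 3 = 6 bars.
6 (basic form) + 2 (internal expansion) + 3 (extra statement) = 11.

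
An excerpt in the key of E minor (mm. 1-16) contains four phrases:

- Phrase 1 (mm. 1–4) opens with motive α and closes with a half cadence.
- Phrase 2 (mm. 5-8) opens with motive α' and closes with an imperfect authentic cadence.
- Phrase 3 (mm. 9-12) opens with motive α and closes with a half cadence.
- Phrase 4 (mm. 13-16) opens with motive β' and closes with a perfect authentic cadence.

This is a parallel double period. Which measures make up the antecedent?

measures 1–8

In a double period the first pair of phrases (ending imperfect authentic cadence) is the large antecedent and the second pair (ending perfect authentic cadence) is the large consequent; the antecedent is measures 1–8.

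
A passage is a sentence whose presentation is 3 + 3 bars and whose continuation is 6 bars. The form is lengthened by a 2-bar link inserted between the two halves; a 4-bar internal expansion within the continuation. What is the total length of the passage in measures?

18 measures

Basic sentence: 3 + 3 + 6 = 12 bars.
12 (basic form) + 2 (link) + 4 (internal expansion) = 18.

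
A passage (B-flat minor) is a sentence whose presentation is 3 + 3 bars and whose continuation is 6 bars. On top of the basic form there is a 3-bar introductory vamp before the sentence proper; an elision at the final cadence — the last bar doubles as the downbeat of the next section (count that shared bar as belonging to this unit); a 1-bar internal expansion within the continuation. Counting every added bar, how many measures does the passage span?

Basic sentence: 3 + 3 + 6 = 12 bars.
12 (basic form) + 3 (introduction) + 1 (internal expansion) = 16.
The elision shares a bar with the next section but does not change this unit's count.

16 measures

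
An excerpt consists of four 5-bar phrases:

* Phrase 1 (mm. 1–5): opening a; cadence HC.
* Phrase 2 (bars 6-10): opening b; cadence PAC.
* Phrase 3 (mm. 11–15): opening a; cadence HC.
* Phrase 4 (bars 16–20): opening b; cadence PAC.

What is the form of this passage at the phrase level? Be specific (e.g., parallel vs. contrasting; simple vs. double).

repeated period

The cadence pattern HC–PAC–HC–PAC is weak–strong twice, and phrases 3–4 restate phrases 1–2: a period heard twice, not a double period (which would end weakly at phrase 2).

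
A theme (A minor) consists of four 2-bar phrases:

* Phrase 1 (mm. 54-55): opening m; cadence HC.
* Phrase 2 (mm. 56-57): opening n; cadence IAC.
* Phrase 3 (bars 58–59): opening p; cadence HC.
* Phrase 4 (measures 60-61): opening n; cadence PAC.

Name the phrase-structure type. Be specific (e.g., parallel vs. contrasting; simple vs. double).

Four phrases in two halves: the first half (mm. 54–57) ends with an imperfect authentic cadence, the second (mm. 58–61) with a perfect authentic cadence — a large antecedent–consequent pair, i.e. a double period.
Phrase 3 begins with different material from phrase 1, making it contrasting.

contrasting double period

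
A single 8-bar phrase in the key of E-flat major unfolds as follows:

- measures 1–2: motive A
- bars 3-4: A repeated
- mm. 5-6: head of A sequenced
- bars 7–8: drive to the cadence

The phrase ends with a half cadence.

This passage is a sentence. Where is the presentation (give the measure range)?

measures 1–4

The presentation of a sentence is the basic idea (measures 1–2) plus its repetition (measures 3-4); the presentation is therefore mm. 1–4.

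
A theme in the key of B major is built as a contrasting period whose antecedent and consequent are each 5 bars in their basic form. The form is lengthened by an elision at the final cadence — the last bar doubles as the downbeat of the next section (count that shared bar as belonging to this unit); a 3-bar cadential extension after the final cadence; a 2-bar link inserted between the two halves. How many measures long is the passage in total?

15 measures

Basic contrasting period: 5 + 5 = 10 bars.
10 (basic form) + 3 (cadential extension) + 2 (link) = 15.
The elision shares a bar with the next section but does not change this unit's count.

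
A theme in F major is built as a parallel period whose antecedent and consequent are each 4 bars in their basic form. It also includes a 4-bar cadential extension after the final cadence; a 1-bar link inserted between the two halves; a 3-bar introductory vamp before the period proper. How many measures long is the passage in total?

16 measures

Basic parallel period: 4 + 4 = 8 bars.
8 (basic form) + 4 (cadential extension) + 1 (link) + 3 (introduction) = 16.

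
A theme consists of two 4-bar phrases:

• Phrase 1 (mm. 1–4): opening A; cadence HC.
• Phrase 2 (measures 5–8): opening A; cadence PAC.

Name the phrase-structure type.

Phrase 1 ends with a half cadence (weaker) and phrase 2 with a perfect authentic cadence (stronger): antecedent + consequent = a period.
The two phrases open with the same material (A / A), so the period is parallel.

parallel period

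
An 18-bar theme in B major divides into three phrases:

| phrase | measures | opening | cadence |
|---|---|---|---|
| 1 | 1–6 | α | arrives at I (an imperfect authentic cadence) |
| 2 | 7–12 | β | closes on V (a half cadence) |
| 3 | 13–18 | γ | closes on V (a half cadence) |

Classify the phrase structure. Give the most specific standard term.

The final phrase closes with a half cadence, which is not stronger than the preceding half cadence; the 3 phrases lack an overall antecedent–consequent design and so form a phrase group.

phrase group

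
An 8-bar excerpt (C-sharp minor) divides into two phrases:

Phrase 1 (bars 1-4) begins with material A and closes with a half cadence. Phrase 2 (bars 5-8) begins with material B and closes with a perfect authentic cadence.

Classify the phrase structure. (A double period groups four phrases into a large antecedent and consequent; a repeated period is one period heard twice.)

Phrase 1 ends with a half cadence (weaker) and phrase 2 with a perfect authentic cadence (stronger): antecedent + consequent = a period.
The two phrases open with different material (A / B), so the period is contrasting.

contrasting period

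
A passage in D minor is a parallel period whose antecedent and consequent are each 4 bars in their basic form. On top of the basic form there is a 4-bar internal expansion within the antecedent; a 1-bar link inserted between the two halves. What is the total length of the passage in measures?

Basic parallel period: 4 + 4 = 8 bars.
8 (basic form) + 4 (internal expansion) + 1 (link) = 13.

13 measures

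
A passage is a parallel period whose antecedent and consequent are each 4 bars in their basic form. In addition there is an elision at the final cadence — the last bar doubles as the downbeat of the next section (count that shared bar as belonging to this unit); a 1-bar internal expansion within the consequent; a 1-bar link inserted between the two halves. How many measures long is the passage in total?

10 measures

Basic parallel period: 4 + 4 = 8 bars.
8 (basic form) + 1 (internal expansion) + 1 (link) = 10.
The elision shares a bar with the next section but does not change this unit's count.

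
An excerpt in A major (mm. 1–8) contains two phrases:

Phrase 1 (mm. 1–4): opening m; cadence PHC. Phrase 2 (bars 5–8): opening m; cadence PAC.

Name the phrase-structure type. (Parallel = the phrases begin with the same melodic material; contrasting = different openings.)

parallel period

Phrase 1 ends with a Phrygian half cadence (weaker) and phrase 2 with a perfect authentic cadence (stronger): antecedent + consequent = a period.
The two phrases open with the same material (m / m), so the period is parallel.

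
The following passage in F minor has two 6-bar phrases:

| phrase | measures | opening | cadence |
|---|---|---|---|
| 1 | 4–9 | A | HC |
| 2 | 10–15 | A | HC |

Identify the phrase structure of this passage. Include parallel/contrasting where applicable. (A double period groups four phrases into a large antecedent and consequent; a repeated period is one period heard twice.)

repeated phrase

Both phrases have the same opening (A) and the same cadence (half cadence): the second is a restatement, not a consequent, so this is a repeated phrase rather than a period.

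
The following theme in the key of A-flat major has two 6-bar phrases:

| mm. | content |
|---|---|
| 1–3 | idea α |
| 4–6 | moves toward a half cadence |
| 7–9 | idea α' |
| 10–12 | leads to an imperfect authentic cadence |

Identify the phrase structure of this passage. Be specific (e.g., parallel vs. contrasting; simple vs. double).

Phrase 1 ends with a half cadence (weaker) and phrase 2 with an imperfect authentic cadence (stronger): antecedent + consequent = a period.
The two phrases open with the same material (α / α'), so the period is parallel.

parallel period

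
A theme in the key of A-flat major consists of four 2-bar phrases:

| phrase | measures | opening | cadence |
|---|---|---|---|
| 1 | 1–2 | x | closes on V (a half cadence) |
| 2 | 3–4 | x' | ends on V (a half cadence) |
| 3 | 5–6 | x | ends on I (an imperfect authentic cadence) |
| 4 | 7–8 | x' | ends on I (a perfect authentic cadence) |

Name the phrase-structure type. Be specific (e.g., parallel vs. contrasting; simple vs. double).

Four phrases in two halves: the first half (bars 1-4) ends with a half cadence, the second (measures 5–8) with a perfect authentic cadence — a large antecedent–consequent pair, i.e. a double period.
Phrase 3 begins with the same material as phrase 1, making it parallel.

parallel double period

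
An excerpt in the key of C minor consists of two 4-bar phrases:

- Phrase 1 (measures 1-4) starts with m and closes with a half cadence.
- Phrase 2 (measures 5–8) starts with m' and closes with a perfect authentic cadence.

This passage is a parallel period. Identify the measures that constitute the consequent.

measures 5–8

The antecedent is the phrase ending with the weaker cadence (half cadence, phrase 1) and the consequent the one ending more conclusively (perfect authentic cadence, phrase 2); the consequent is mm. 5–8.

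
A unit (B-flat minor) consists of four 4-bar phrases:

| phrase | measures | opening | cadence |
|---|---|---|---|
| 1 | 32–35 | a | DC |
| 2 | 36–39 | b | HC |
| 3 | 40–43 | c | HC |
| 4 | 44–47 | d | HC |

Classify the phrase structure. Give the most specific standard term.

Phrase 4 ends with a half cadence, no stronger than phrase 2's half cadence, so the four phrases do not form a double period; nor do phrases 3–4 duplicate 1–2, so it is not a repeated period. With no phrase reaching a conclusive cadence, the passage is a phrase group.

phrase group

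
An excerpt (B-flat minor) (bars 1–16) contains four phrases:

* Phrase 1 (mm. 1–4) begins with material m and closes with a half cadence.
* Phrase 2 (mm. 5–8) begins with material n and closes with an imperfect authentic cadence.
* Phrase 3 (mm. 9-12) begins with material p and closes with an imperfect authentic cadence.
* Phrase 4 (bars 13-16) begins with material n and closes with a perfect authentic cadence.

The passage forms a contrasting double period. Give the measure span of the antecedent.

In a double period the first pair of phrases (ending imperfect authentic cadence) is the large antecedent and the second pair (ending perfect authentic cadence) is the large consequent; the antecedent is measures 1–8.

measures 1–8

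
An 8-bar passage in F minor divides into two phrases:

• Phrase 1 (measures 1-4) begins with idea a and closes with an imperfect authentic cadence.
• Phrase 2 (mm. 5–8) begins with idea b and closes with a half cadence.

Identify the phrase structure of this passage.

The second phrase closes with a half cadence, which is not stronger than the first phrase's imperfect authentic cadence; without a weak→strong cadential pair there is no antecedent–consequent relationship, so this is a phrase group rather than a period.

phrase group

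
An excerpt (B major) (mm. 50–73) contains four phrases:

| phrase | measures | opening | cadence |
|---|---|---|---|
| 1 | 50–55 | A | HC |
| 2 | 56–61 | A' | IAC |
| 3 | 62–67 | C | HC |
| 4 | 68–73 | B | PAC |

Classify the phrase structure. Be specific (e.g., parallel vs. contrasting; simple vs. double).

Four phrases in two halves: the first half (measures 50–61) ends with an imperfect authentic cadence, the second (mm. 62–73) with a perfect authentic cadence — a large antecedent–consequent pair, i.e. a double period.
Phrase 3 begins with different material from phrase 1, making it contrasting.

contrasting double period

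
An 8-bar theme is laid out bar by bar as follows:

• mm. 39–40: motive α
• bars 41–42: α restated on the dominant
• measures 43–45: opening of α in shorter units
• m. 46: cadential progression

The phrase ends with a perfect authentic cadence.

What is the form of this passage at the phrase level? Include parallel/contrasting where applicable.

sentence

Basic idea (mm. 39–40) + its repetition (mm. 41-42) form the presentation; fragmentation and cadence (bars 43-46) form the continuation — the 8-bar whole is a sentence.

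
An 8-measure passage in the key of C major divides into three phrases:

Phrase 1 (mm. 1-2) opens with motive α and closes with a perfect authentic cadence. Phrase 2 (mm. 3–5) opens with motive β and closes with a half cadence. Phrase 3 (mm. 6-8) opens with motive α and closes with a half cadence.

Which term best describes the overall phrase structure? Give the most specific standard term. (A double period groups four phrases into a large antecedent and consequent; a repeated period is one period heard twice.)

phrase group

The final phrase closes with a half cadence, which is not stronger than the preceding half cadence; the 3 phrases lack an overall antecedent–consequent design and so form a phrase group.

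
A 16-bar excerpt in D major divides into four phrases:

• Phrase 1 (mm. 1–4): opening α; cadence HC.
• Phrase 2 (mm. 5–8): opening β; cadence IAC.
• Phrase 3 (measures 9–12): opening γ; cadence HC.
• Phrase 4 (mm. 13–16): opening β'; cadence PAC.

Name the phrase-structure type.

contrasting double period

Four phrases in two halves: the first half (measures 1–8) ends with an imperfect authentic cadence, the second (measures 9-16) with a perfect authentic cadence — a large antecedent–consequent pair, i.e. a double period.
Phrase 3 begins with different material from phrase 1, making it contrasting.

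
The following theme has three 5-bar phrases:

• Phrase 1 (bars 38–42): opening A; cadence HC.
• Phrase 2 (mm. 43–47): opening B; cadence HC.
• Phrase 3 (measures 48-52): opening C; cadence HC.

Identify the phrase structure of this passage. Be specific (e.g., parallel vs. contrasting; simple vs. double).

The final phrase closes with a half cadence, which is not stronger than the preceding half cadence; the 3 phrases lack an overall antecedent–consequent design and so form a phrase group.

phrase group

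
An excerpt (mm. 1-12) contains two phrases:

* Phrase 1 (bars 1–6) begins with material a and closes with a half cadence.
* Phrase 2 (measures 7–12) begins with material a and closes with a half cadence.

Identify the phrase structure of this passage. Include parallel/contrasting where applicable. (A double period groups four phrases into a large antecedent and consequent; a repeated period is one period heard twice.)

Both phrases have the same opening (a) and the same cadence (half cadence): the second is a restatement, not a consequent, so this is a repeated phrase rather than a period.

repeated phrase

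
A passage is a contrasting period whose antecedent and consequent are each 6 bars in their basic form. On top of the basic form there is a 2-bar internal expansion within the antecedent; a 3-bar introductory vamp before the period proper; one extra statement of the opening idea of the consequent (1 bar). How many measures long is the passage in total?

18 measures

Basic contrasting period: 6 + 6 = 12 bars.
12 (basic form) + 2 (internal expansion) + 3 (introduction) + 1 (extra statement) = 18.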